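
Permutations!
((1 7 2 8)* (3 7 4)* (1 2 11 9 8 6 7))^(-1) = (1 3 4)(2 8 9 11 7 6)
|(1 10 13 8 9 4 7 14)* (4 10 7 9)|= 15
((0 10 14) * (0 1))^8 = ((0 10 14 1))^8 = (14)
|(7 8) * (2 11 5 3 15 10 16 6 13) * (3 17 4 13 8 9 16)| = |(2 11 5 17 4 13)(3 15 10)(6 8 7 9 16)| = 30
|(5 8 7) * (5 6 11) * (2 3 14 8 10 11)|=6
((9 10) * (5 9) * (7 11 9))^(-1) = (5 10 9 11 7)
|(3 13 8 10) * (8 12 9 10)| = |(3 13 12 9 10)| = 5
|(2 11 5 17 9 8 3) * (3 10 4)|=|(2 11 5 17 9 8 10 4 3)|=9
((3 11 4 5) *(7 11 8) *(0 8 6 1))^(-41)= ((0 8 7 11 4 5 3 6 1))^(-41)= (0 4 1 11 6 7 3 8 5)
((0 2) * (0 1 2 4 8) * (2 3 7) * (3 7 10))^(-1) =((0 4 8)(1 7 2)(3 10))^(-1) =(0 8 4)(1 2 7)(3 10)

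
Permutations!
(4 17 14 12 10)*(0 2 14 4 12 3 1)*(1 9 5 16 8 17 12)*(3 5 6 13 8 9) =[2, 0, 14, 3, 12, 16, 13, 7, 17, 6, 1, 11, 10, 8, 5, 15, 9, 4] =(0 2 14 5 16 9 6 13 8 17 4 12 10 1)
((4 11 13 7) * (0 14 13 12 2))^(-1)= ((0 14 13 7 4 11 12 2))^(-1)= (0 2 12 11 4 7 13 14)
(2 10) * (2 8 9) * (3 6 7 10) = (2 3 6 7 10 8 9) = [0, 1, 3, 6, 4, 5, 7, 10, 9, 2, 8]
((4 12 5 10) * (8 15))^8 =(15)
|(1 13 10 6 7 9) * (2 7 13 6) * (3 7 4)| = |(1 6 13 10 2 4 3 7 9)| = 9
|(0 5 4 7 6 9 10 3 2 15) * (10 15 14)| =28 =|(0 5 4 7 6 9 15)(2 14 10 3)|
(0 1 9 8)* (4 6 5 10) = [1, 9, 2, 3, 6, 10, 5, 7, 0, 8, 4] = (0 1 9 8)(4 6 5 10)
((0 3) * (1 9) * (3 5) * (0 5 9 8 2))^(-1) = ((0 9 1 8 2)(3 5))^(-1) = (0 2 8 1 9)(3 5)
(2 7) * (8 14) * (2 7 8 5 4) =[0, 1, 8, 3, 2, 4, 6, 7, 14, 9, 10, 11, 12, 13, 5] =(2 8 14 5 4)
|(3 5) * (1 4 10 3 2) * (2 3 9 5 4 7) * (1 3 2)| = |(1 7)(2 3 4 10 9 5)| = 6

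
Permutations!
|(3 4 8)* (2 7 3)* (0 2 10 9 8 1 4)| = 12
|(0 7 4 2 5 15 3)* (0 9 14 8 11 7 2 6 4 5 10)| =24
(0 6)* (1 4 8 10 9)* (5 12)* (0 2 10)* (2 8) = [6, 4, 10, 3, 2, 12, 8, 7, 0, 1, 9, 11, 5] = (0 6 8)(1 4 2 10 9)(5 12)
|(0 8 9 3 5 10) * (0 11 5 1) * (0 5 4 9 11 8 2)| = |(0 2)(1 5 10 8 11 4 9 3)| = 8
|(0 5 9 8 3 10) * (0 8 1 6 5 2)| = |(0 2)(1 6 5 9)(3 10 8)| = 12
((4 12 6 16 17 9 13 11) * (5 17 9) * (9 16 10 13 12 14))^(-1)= (4 11 13 10 6 12 9 14)(5 17)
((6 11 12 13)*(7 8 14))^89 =((6 11 12 13)(7 8 14))^89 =(6 11 12 13)(7 14 8)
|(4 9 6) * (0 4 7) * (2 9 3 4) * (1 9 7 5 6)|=|(0 2 7)(1 9)(3 4)(5 6)|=6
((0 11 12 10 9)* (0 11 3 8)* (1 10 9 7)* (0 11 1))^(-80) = ((0 3 8 11 12 9 1 10 7))^(-80) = (0 3 8 11 12 9 1 10 7)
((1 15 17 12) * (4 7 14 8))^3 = (1 12 17 15)(4 8 14 7)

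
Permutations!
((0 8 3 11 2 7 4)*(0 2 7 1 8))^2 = (1 3 7 2 8 11 4)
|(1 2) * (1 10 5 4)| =5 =|(1 2 10 5 4)|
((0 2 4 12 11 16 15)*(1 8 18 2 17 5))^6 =(0 2)(1 11)(4 17)(5 12)(8 16)(15 18)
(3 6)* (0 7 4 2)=[7, 1, 0, 6, 2, 5, 3, 4]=(0 7 4 2)(3 6)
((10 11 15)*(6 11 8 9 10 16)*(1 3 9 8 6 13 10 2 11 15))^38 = (1 2 3 11 9)(6 13 15 10 16)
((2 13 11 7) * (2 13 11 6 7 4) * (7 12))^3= ((2 11 4)(6 12 7 13))^3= (6 13 7 12)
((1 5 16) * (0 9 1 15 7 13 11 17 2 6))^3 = ((0 9 1 5 16 15 7 13 11 17 2 6))^3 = (0 5 7 17)(1 15 11 6)(2 9 16 13)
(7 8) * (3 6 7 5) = (3 6 7 8 5) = [0, 1, 2, 6, 4, 3, 7, 8, 5]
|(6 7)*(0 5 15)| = 6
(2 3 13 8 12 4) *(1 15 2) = (1 15 2 3 13 8 12 4) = [0, 15, 3, 13, 1, 5, 6, 7, 12, 9, 10, 11, 4, 8, 14, 2]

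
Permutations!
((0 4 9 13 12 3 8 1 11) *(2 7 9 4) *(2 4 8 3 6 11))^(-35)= ((0 4 8 1 2 7 9 13 12 6 11))^(-35)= (0 6 13 7 1 4 11 12 9 2 8)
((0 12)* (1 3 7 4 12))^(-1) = ((0 1 3 7 4 12))^(-1) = (0 12 4 7 3 1)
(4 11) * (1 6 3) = (1 6 3)(4 11) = [0, 6, 2, 1, 11, 5, 3, 7, 8, 9, 10, 4]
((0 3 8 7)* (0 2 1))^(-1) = (0 1 2 7 8 3)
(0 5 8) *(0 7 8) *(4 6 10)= [5, 1, 2, 3, 6, 0, 10, 8, 7, 9, 4]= (0 5)(4 6 10)(7 8)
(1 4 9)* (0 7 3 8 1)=[7, 4, 2, 8, 9, 5, 6, 3, 1, 0]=(0 7 3 8 1 4 9)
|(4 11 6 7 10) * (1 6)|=6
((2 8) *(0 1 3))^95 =((0 1 3)(2 8))^95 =(0 3 1)(2 8)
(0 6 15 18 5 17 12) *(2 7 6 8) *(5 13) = [8, 1, 7, 3, 4, 17, 15, 6, 2, 9, 10, 11, 0, 5, 14, 18, 16, 12, 13] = (0 8 2 7 6 15 18 13 5 17 12)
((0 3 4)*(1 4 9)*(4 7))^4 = (0 7 9)(1 3 4)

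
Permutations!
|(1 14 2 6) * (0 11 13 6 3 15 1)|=|(0 11 13 6)(1 14 2 3 15)|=20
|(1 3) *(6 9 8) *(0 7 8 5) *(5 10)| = 14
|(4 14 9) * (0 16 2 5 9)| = |(0 16 2 5 9 4 14)| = 7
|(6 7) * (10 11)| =2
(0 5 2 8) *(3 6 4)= (0 5 2 8)(3 6 4)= [5, 1, 8, 6, 3, 2, 4, 7, 0]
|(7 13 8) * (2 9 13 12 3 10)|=|(2 9 13 8 7 12 3 10)|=8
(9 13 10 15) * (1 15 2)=(1 15 9 13 10 2)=[0, 15, 1, 3, 4, 5, 6, 7, 8, 13, 2, 11, 12, 10, 14, 9]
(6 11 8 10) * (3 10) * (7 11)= (3 10 6 7 11 8)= [0, 1, 2, 10, 4, 5, 7, 11, 3, 9, 6, 8]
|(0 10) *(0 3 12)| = 4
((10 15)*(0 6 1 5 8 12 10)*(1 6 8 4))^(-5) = ((0 8 12 10 15)(1 5 4))^(-5) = (15)(1 5 4)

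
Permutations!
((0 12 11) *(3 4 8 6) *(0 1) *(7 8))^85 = ((0 12 11 1)(3 4 7 8 6))^85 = (0 12 11 1)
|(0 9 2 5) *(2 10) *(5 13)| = 6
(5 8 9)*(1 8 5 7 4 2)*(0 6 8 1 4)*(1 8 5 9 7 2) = (0 6 5 9 2 4 1 8 7) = [6, 8, 4, 3, 1, 9, 5, 0, 7, 2]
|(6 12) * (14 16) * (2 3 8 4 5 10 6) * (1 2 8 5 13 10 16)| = 6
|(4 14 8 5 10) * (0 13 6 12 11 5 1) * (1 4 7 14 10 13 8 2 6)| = 13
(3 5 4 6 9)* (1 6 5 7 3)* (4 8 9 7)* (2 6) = (1 2 6 7 3 4 5 8 9) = [0, 2, 6, 4, 5, 8, 7, 3, 9, 1]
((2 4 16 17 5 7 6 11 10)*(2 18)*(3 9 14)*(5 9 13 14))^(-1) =(2 18 10 11 6 7 5 9 17 16 4)(3 14 13)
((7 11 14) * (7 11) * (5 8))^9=((5 8)(11 14))^9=(5 8)(11 14)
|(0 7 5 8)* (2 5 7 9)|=5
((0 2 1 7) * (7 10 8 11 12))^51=(0 10 12 2 8 7 1 11)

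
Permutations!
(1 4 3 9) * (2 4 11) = [0, 11, 4, 9, 3, 5, 6, 7, 8, 1, 10, 2] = (1 11 2 4 3 9)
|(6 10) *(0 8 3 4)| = |(0 8 3 4)(6 10)| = 4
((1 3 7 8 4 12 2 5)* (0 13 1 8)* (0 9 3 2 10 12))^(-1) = ((0 13 1 2 5 8 4)(3 7 9)(10 12))^(-1) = (0 4 8 5 2 1 13)(3 9 7)(10 12)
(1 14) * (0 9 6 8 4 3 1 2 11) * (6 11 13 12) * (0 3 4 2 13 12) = (0 9 11 3 1 14 13)(2 12 6 8) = [9, 14, 12, 1, 4, 5, 8, 7, 2, 11, 10, 3, 6, 0, 13]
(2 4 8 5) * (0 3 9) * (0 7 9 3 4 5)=(0 4 8)(2 5)(7 9)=[4, 1, 5, 3, 8, 2, 6, 9, 0, 7]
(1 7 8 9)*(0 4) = (0 4)(1 7 8 9) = [4, 7, 2, 3, 0, 5, 6, 8, 9, 1]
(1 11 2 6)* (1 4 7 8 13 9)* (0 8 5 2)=(0 8 13 9 1 11)(2 6 4 7 5)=[8, 11, 6, 3, 7, 2, 4, 5, 13, 1, 10, 0, 12, 9]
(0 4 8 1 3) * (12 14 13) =(0 4 8 1 3)(12 14 13) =[4, 3, 2, 0, 8, 5, 6, 7, 1, 9, 10, 11, 14, 12, 13]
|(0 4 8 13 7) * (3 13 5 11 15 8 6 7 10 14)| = 4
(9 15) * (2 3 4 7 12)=(2 3 4 7 12)(9 15)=[0, 1, 3, 4, 7, 5, 6, 12, 8, 15, 10, 11, 2, 13, 14, 9]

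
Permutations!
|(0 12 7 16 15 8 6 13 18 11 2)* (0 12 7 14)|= |(0 7 16 15 8 6 13 18 11 2 12 14)|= 12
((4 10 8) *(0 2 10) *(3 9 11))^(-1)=((0 2 10 8 4)(3 9 11))^(-1)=(0 4 8 10 2)(3 11 9)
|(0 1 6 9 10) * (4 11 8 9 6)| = 7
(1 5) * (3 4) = (1 5)(3 4) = [0, 5, 2, 4, 3, 1]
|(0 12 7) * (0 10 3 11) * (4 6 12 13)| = |(0 13 4 6 12 7 10 3 11)| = 9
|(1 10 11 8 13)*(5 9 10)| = 7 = |(1 5 9 10 11 8 13)|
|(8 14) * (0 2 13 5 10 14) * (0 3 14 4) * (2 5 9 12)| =12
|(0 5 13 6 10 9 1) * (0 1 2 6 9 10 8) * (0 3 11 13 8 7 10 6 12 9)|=6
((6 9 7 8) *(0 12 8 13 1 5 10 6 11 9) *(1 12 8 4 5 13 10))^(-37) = ((0 8 11 9 7 10 6)(1 13 12 4 5))^(-37) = (0 10 9 8 6 7 11)(1 4 13 5 12)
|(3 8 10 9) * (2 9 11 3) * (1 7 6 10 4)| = |(1 7 6 10 11 3 8 4)(2 9)| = 8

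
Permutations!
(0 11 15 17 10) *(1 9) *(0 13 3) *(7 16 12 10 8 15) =(0 11 7 16 12 10 13 3)(1 9)(8 15 17) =[11, 9, 2, 0, 4, 5, 6, 16, 15, 1, 13, 7, 10, 3, 14, 17, 12, 8]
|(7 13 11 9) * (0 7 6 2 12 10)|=9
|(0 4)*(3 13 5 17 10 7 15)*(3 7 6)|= |(0 4)(3 13 5 17 10 6)(7 15)|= 6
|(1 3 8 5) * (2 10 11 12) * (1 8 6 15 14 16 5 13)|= |(1 3 6 15 14 16 5 8 13)(2 10 11 12)|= 36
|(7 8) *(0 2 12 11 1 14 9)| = |(0 2 12 11 1 14 9)(7 8)| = 14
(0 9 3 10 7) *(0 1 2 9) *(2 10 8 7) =(1 10 2 9 3 8 7) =[0, 10, 9, 8, 4, 5, 6, 1, 7, 3, 2]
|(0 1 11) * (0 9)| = |(0 1 11 9)| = 4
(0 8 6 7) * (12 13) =[8, 1, 2, 3, 4, 5, 7, 0, 6, 9, 10, 11, 13, 12] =(0 8 6 7)(12 13)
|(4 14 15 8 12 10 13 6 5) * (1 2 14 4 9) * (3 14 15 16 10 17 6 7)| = 18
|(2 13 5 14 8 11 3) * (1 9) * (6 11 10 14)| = 6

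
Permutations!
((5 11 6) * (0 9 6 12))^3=(0 5)(6 12)(9 11)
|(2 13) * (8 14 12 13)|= 5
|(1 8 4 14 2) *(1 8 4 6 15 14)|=|(1 4)(2 8 6 15 14)|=10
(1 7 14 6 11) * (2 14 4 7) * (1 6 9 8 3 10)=(1 2 14 9 8 3 10)(4 7)(6 11)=[0, 2, 14, 10, 7, 5, 11, 4, 3, 8, 1, 6, 12, 13, 9]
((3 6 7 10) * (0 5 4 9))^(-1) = (0 9 4 5)(3 10 7 6)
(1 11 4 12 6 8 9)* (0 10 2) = (0 10 2)(1 11 4 12 6 8 9) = [10, 11, 0, 3, 12, 5, 8, 7, 9, 1, 2, 4, 6]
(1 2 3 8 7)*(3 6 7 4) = (1 2 6 7)(3 8 4) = [0, 2, 6, 8, 3, 5, 7, 1, 4]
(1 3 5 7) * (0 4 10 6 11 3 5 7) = [4, 5, 2, 7, 10, 0, 11, 1, 8, 9, 6, 3] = (0 4 10 6 11 3 7 1 5)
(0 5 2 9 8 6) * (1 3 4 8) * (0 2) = (0 5)(1 3 4 8 6 2 9) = [5, 3, 9, 4, 8, 0, 2, 7, 6, 1]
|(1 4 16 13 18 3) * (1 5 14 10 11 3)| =|(1 4 16 13 18)(3 5 14 10 11)| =5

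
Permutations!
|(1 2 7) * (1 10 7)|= 2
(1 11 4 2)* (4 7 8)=(1 11 7 8 4 2)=[0, 11, 1, 3, 2, 5, 6, 8, 4, 9, 10, 7]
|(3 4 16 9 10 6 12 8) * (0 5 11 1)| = 8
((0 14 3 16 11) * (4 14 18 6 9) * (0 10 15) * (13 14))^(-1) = (0 15 10 11 16 3 14 13 4 9 6 18)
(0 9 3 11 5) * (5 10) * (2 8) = (0 9 3 11 10 5)(2 8) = [9, 1, 8, 11, 4, 0, 6, 7, 2, 3, 5, 10]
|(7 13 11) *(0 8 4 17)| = 12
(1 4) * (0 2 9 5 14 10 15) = (0 2 9 5 14 10 15)(1 4) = [2, 4, 9, 3, 1, 14, 6, 7, 8, 5, 15, 11, 12, 13, 10, 0]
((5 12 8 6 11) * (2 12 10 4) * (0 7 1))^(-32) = (12)(0 7 1)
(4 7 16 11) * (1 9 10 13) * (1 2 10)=(1 9)(2 10 13)(4 7 16 11)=[0, 9, 10, 3, 7, 5, 6, 16, 8, 1, 13, 4, 12, 2, 14, 15, 11]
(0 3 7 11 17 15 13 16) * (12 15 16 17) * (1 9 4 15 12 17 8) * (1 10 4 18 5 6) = (0 3 7 11 17 16)(1 9 18 5 6)(4 15 13 8 10) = [3, 9, 2, 7, 15, 6, 1, 11, 10, 18, 4, 17, 12, 8, 14, 13, 0, 16, 5]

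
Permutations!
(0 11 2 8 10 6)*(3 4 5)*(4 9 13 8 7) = [11, 1, 7, 9, 5, 3, 0, 4, 10, 13, 6, 2, 12, 8] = (0 11 2 7 4 5 3 9 13 8 10 6)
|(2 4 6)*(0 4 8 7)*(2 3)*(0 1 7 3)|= 6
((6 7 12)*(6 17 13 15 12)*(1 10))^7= ((1 10)(6 7)(12 17 13 15))^7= (1 10)(6 7)(12 15 13 17)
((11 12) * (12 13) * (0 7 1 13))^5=(0 11 12 13 1 7)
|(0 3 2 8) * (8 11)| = 5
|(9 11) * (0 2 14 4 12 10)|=6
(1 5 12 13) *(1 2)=[0, 5, 1, 3, 4, 12, 6, 7, 8, 9, 10, 11, 13, 2]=(1 5 12 13 2)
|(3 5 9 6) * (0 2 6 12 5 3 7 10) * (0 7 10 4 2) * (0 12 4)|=|(0 12 5 9 4 2 6 10 7)|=9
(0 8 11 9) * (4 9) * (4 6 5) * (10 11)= (0 8 10 11 6 5 4 9)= [8, 1, 2, 3, 9, 4, 5, 7, 10, 0, 11, 6]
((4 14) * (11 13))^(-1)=(4 14)(11 13)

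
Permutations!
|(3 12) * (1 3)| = |(1 3 12)| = 3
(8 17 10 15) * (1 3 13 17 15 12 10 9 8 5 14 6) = [0, 3, 2, 13, 4, 14, 1, 7, 15, 8, 12, 11, 10, 17, 6, 5, 16, 9] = (1 3 13 17 9 8 15 5 14 6)(10 12)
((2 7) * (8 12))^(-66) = (12)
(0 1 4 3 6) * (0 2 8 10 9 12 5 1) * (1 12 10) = (1 4 3 6 2 8)(5 12)(9 10) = [0, 4, 8, 6, 3, 12, 2, 7, 1, 10, 9, 11, 5]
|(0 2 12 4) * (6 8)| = |(0 2 12 4)(6 8)| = 4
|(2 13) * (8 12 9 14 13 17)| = 7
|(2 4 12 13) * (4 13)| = |(2 13)(4 12)| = 2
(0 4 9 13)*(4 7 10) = (0 7 10 4 9 13) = [7, 1, 2, 3, 9, 5, 6, 10, 8, 13, 4, 11, 12, 0]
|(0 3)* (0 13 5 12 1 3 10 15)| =15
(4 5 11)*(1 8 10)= (1 8 10)(4 5 11)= [0, 8, 2, 3, 5, 11, 6, 7, 10, 9, 1, 4]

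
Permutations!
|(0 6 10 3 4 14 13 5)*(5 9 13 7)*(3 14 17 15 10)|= 10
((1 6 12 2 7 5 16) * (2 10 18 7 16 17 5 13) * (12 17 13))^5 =((1 6 17 5 13 2 16)(7 12 10 18))^5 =(1 2 5 6 16 13 17)(7 12 10 18)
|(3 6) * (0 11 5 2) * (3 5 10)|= 7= |(0 11 10 3 6 5 2)|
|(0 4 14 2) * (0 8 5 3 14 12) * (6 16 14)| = |(0 4 12)(2 8 5 3 6 16 14)| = 21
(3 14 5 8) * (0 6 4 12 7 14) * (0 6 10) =[10, 1, 2, 6, 12, 8, 4, 14, 3, 9, 0, 11, 7, 13, 5] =(0 10)(3 6 4 12 7 14 5 8)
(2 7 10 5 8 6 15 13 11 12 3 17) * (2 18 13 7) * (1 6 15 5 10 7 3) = [0, 6, 2, 17, 4, 8, 5, 7, 15, 9, 10, 12, 1, 11, 14, 3, 16, 18, 13] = (1 6 5 8 15 3 17 18 13 11 12)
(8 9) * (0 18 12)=(0 18 12)(8 9)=[18, 1, 2, 3, 4, 5, 6, 7, 9, 8, 10, 11, 0, 13, 14, 15, 16, 17, 12]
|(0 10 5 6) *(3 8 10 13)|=7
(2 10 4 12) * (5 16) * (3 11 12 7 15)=(2 10 4 7 15 3 11 12)(5 16)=[0, 1, 10, 11, 7, 16, 6, 15, 8, 9, 4, 12, 2, 13, 14, 3, 5]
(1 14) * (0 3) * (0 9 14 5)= (0 3 9 14 1 5)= [3, 5, 2, 9, 4, 0, 6, 7, 8, 14, 10, 11, 12, 13, 1]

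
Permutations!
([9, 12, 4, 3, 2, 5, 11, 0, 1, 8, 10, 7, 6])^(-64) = [0, 1, 2, 3, 4, 5, 6, 7, 8, 9, 10, 11, 12]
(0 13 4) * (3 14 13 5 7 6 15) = (0 5 7 6 15 3 14 13 4) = [5, 1, 2, 14, 0, 7, 15, 6, 8, 9, 10, 11, 12, 4, 13, 3]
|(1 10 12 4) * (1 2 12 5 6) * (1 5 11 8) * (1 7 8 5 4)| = |(1 10 11 5 6 4 2 12)(7 8)| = 8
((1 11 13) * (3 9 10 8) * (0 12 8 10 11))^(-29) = (0 3 13 12 9 1 8 11)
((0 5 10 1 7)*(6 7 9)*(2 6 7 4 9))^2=((0 5 10 1 2 6 4 9 7))^2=(0 10 2 4 7 5 1 6 9)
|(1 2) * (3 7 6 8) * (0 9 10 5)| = 4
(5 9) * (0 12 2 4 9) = (0 12 2 4 9 5) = [12, 1, 4, 3, 9, 0, 6, 7, 8, 5, 10, 11, 2]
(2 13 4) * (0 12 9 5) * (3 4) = (0 12 9 5)(2 13 3 4) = [12, 1, 13, 4, 2, 0, 6, 7, 8, 5, 10, 11, 9, 3]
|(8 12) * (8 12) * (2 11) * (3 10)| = 2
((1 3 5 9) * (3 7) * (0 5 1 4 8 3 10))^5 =(0 3 5 1 9 7 4 10 8) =((0 5 9 4 8 3 1 7 10))^5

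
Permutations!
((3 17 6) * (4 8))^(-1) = (3 6 17)(4 8) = ((3 17 6)(4 8))^(-1)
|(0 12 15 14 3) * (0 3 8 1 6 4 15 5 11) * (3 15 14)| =|(0 12 5 11)(1 6 4 14 8)(3 15)| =20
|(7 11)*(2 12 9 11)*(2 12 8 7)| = 6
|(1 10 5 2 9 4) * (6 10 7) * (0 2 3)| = 10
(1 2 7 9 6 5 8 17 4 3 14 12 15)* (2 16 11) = (1 16 11 2 7 9 6 5 8 17 4 3 14 12 15) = [0, 16, 7, 14, 3, 8, 5, 9, 17, 6, 10, 2, 15, 13, 12, 1, 11, 4]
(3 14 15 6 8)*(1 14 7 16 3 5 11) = (1 14 15 6 8 5 11)(3 7 16) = [0, 14, 2, 7, 4, 11, 8, 16, 5, 9, 10, 1, 12, 13, 15, 6, 3]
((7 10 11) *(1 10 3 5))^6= (11)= ((1 10 11 7 3 5))^6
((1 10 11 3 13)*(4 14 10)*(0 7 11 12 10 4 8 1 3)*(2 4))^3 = ((0 7 11)(1 8)(2 4 14)(3 13)(10 12))^3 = (14)(1 8)(3 13)(10 12)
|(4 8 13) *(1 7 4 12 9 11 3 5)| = 10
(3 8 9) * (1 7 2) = (1 7 2)(3 8 9) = [0, 7, 1, 8, 4, 5, 6, 2, 9, 3]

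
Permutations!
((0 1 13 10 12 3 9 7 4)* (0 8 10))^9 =((0 1 13)(3 9 7 4 8 10 12))^9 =(13)(3 7 8 12 9 4 10)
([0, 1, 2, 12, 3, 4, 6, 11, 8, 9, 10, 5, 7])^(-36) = (12)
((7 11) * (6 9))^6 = (11)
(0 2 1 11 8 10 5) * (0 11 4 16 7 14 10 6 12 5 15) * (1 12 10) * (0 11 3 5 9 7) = (0 2 12 9 7 14 1 4 16)(3 5)(6 10 15 11 8) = [2, 4, 12, 5, 16, 3, 10, 14, 6, 7, 15, 8, 9, 13, 1, 11, 0]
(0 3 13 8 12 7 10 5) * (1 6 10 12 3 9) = (0 9 1 6 10 5)(3 13 8)(7 12) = [9, 6, 2, 13, 4, 0, 10, 12, 3, 1, 5, 11, 7, 8]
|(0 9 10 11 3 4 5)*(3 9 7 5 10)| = 15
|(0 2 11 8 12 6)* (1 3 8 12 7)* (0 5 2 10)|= 20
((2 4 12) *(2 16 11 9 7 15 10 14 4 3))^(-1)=(2 3)(4 14 10 15 7 9 11 16 12)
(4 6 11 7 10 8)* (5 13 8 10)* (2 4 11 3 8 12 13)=(2 4 6 3 8 11 7 5)(12 13)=[0, 1, 4, 8, 6, 2, 3, 5, 11, 9, 10, 7, 13, 12]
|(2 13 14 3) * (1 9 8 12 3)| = 8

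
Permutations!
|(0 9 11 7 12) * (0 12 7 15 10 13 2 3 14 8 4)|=11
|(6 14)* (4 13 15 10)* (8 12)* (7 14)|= |(4 13 15 10)(6 7 14)(8 12)|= 12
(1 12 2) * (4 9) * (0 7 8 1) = (0 7 8 1 12 2)(4 9) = [7, 12, 0, 3, 9, 5, 6, 8, 1, 4, 10, 11, 2]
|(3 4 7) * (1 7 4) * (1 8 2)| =|(1 7 3 8 2)| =5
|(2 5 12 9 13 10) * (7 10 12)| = 12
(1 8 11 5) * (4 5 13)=(1 8 11 13 4 5)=[0, 8, 2, 3, 5, 1, 6, 7, 11, 9, 10, 13, 12, 4]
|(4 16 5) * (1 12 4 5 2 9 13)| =|(1 12 4 16 2 9 13)| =7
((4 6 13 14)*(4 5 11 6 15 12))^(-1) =((4 15 12)(5 11 6 13 14))^(-1) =(4 12 15)(5 14 13 6 11)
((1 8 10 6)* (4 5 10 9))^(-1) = (1 6 10 5 4 9 8)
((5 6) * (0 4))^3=(0 4)(5 6)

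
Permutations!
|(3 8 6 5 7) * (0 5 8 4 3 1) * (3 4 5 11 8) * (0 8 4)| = 6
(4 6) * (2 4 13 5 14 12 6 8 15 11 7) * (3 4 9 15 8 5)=[0, 1, 9, 4, 5, 14, 13, 2, 8, 15, 10, 7, 6, 3, 12, 11]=(2 9 15 11 7)(3 4 5 14 12 6 13)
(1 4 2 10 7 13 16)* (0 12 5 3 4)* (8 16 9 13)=(0 12 5 3 4 2 10 7 8 16 1)(9 13)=[12, 0, 10, 4, 2, 3, 6, 8, 16, 13, 7, 11, 5, 9, 14, 15, 1]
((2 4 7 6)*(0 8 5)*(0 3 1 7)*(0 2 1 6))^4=(0 6 8 1 5 7 3)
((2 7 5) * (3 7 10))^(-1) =(2 5 7 3 10)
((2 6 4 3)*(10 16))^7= ((2 6 4 3)(10 16))^7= (2 3 4 6)(10 16)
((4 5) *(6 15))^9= (4 5)(6 15)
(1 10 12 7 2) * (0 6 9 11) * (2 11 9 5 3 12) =[6, 10, 1, 12, 4, 3, 5, 11, 8, 9, 2, 0, 7] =(0 6 5 3 12 7 11)(1 10 2)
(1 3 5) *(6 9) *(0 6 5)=(0 6 9 5 1 3)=[6, 3, 2, 0, 4, 1, 9, 7, 8, 5]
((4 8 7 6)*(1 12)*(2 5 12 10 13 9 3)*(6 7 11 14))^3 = (1 9 5 10 3 12 13 2)(4 14 8 6 11)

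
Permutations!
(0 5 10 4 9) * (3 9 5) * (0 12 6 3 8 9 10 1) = (0 8 9 12 6 3 10 4 5 1) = [8, 0, 2, 10, 5, 1, 3, 7, 9, 12, 4, 11, 6]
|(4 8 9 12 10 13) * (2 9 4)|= |(2 9 12 10 13)(4 8)|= 10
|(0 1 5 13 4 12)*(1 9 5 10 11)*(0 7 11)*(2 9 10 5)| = 14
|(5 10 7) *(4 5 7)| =|(4 5 10)| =3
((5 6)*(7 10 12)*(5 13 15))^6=((5 6 13 15)(7 10 12))^6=(5 13)(6 15)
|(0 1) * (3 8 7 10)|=4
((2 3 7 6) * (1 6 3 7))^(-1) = ((1 6 2 7 3))^(-1) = (1 3 7 2 6)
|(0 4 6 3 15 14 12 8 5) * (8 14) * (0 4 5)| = |(0 5 4 6 3 15 8)(12 14)| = 14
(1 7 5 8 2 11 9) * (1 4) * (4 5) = (1 7 4)(2 11 9 5 8) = [0, 7, 11, 3, 1, 8, 6, 4, 2, 5, 10, 9]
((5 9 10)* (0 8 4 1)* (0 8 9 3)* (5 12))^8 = ((0 9 10 12 5 3)(1 8 4))^8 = (0 10 5)(1 4 8)(3 9 12)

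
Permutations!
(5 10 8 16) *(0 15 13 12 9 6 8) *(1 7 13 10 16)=(0 15 10)(1 7 13 12 9 6 8)(5 16)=[15, 7, 2, 3, 4, 16, 8, 13, 1, 6, 0, 11, 9, 12, 14, 10, 5]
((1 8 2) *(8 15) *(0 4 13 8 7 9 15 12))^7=((0 4 13 8 2 1 12)(7 9 15))^7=(7 9 15)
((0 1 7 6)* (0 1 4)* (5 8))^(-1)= (0 4)(1 6 7)(5 8)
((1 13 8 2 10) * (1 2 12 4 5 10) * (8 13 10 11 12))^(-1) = (13)(1 2 10)(4 12 11 5)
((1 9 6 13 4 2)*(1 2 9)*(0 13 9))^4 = ((0 13 4)(6 9))^4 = (0 13 4)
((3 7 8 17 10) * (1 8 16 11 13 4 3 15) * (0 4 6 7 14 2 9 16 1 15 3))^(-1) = ((0 4)(1 8 17 10 3 14 2 9 16 11 13 6 7))^(-1) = (0 4)(1 7 6 13 11 16 9 2 14 3 10 17 8)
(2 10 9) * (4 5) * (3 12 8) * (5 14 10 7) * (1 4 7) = (1 4 14 10 9 2)(3 12 8)(5 7) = [0, 4, 1, 12, 14, 7, 6, 5, 3, 2, 9, 11, 8, 13, 10]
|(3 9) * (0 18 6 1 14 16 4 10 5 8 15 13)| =|(0 18 6 1 14 16 4 10 5 8 15 13)(3 9)| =12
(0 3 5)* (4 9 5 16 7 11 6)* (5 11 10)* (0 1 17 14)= [3, 17, 2, 16, 9, 1, 4, 10, 8, 11, 5, 6, 12, 13, 0, 15, 7, 14]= (0 3 16 7 10 5 1 17 14)(4 9 11 6)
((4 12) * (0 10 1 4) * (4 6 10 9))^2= (0 4)(1 10 6)(9 12)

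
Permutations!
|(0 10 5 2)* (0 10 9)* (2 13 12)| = |(0 9)(2 10 5 13 12)| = 10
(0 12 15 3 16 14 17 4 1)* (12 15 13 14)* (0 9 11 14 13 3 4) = (0 15 4 1 9 11 14 17)(3 16 12) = [15, 9, 2, 16, 1, 5, 6, 7, 8, 11, 10, 14, 3, 13, 17, 4, 12, 0]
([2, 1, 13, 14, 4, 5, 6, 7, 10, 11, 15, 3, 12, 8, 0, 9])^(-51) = [14, 1, 0, 11, 4, 5, 6, 7, 13, 15, 8, 9, 12, 2, 3, 10]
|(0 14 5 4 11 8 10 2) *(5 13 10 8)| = |(0 14 13 10 2)(4 11 5)| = 15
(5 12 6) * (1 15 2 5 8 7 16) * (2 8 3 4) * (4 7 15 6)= (1 6 3 7 16)(2 5 12 4)(8 15)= [0, 6, 5, 7, 2, 12, 3, 16, 15, 9, 10, 11, 4, 13, 14, 8, 1]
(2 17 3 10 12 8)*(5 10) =(2 17 3 5 10 12 8) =[0, 1, 17, 5, 4, 10, 6, 7, 2, 9, 12, 11, 8, 13, 14, 15, 16, 3]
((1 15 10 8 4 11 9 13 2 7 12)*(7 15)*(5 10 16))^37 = (1 7 12)(2 11 10 15 9 8 16 13 4 5)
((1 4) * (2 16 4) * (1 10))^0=(16)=((1 2 16 4 10))^0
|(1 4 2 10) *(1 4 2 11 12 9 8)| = 8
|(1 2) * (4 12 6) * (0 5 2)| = |(0 5 2 1)(4 12 6)| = 12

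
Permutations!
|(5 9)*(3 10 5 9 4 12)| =5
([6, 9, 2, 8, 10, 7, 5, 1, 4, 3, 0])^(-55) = (0 9)(1 10)(3 6)(4 7)(5 8)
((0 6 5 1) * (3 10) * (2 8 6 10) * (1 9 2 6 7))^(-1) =((0 10 3 6 5 9 2 8 7 1))^(-1) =(0 1 7 8 2 9 5 6 3 10)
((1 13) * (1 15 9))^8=((1 13 15 9))^8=(15)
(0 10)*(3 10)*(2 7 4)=(0 3 10)(2 7 4)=[3, 1, 7, 10, 2, 5, 6, 4, 8, 9, 0]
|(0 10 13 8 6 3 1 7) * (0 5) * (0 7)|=|(0 10 13 8 6 3 1)(5 7)|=14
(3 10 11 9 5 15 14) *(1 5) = [0, 5, 2, 10, 4, 15, 6, 7, 8, 1, 11, 9, 12, 13, 3, 14] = (1 5 15 14 3 10 11 9)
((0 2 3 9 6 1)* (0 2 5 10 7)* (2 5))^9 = ((0 2 3 9 6 1 5 10 7))^9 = (10)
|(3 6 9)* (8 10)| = |(3 6 9)(8 10)| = 6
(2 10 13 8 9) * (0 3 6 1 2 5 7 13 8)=[3, 2, 10, 6, 4, 7, 1, 13, 9, 5, 8, 11, 12, 0]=(0 3 6 1 2 10 8 9 5 7 13)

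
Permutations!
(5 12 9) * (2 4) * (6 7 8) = (2 4)(5 12 9)(6 7 8) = [0, 1, 4, 3, 2, 12, 7, 8, 6, 5, 10, 11, 9]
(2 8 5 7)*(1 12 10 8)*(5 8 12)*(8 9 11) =(1 5 7 2)(8 9 11)(10 12) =[0, 5, 1, 3, 4, 7, 6, 2, 9, 11, 12, 8, 10]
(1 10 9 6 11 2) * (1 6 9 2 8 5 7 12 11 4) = [0, 10, 6, 3, 1, 7, 4, 12, 5, 9, 2, 8, 11] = (1 10 2 6 4)(5 7 12 11 8)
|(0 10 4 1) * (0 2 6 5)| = 7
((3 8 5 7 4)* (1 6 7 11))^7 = (1 11 5 8 3 4 7 6)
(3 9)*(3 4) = (3 9 4) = [0, 1, 2, 9, 3, 5, 6, 7, 8, 4]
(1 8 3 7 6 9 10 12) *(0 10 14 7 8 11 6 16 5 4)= [10, 11, 2, 8, 0, 4, 9, 16, 3, 14, 12, 6, 1, 13, 7, 15, 5]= (0 10 12 1 11 6 9 14 7 16 5 4)(3 8)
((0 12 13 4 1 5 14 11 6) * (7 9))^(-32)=(0 1 6 4 11 13 14 12 5)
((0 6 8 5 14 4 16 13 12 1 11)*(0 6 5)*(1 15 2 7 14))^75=(0 11)(1 8)(2 4 12 7 16 15 14 13)(5 6)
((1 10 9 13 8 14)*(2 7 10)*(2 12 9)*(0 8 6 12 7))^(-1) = ((0 8 14 1 7 10 2)(6 12 9 13))^(-1) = (0 2 10 7 1 14 8)(6 13 9 12)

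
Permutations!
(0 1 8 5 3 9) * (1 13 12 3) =[13, 8, 2, 9, 4, 1, 6, 7, 5, 0, 10, 11, 3, 12] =(0 13 12 3 9)(1 8 5)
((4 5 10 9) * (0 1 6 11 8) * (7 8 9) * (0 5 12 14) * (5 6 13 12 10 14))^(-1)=((0 1 13 12 5 14)(4 10 7 8 6 11 9))^(-1)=(0 14 5 12 13 1)(4 9 11 6 8 7 10)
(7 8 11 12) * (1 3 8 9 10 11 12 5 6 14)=(1 3 8 12 7 9 10 11 5 6 14)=[0, 3, 2, 8, 4, 6, 14, 9, 12, 10, 11, 5, 7, 13, 1]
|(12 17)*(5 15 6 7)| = |(5 15 6 7)(12 17)| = 4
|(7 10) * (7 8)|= |(7 10 8)|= 3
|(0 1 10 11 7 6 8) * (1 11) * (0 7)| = |(0 11)(1 10)(6 8 7)| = 6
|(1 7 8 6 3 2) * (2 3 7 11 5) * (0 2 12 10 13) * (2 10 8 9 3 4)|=|(0 10 13)(1 11 5 12 8 6 7 9 3 4 2)|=33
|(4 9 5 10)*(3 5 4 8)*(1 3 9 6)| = |(1 3 5 10 8 9 4 6)| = 8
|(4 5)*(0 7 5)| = |(0 7 5 4)| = 4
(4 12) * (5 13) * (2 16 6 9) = (2 16 6 9)(4 12)(5 13) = [0, 1, 16, 3, 12, 13, 9, 7, 8, 2, 10, 11, 4, 5, 14, 15, 6]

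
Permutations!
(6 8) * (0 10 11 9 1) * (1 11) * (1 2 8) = (0 10 2 8 6 1)(9 11) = [10, 0, 8, 3, 4, 5, 1, 7, 6, 11, 2, 9]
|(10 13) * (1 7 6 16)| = |(1 7 6 16)(10 13)| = 4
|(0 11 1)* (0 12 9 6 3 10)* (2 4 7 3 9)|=|(0 11 1 12 2 4 7 3 10)(6 9)|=18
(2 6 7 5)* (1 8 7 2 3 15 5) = [0, 8, 6, 15, 4, 3, 2, 1, 7, 9, 10, 11, 12, 13, 14, 5] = (1 8 7)(2 6)(3 15 5)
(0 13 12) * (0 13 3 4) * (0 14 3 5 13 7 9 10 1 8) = (0 5 13 12 7 9 10 1 8)(3 4 14) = [5, 8, 2, 4, 14, 13, 6, 9, 0, 10, 1, 11, 7, 12, 3]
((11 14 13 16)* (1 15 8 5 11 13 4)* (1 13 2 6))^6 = ((1 15 8 5 11 14 4 13 16 2 6))^6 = (1 4 15 13 8 16 5 2 11 6 14)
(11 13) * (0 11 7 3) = (0 11 13 7 3) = [11, 1, 2, 0, 4, 5, 6, 3, 8, 9, 10, 13, 12, 7]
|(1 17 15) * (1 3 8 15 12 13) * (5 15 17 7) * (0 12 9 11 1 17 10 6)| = 14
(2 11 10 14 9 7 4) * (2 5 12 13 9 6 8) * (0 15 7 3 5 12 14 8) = (0 15 7 4 12 13 9 3 5 14 6)(2 11 10 8) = [15, 1, 11, 5, 12, 14, 0, 4, 2, 3, 8, 10, 13, 9, 6, 7]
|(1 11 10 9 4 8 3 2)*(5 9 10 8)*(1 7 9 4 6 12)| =18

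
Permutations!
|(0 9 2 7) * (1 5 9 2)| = |(0 2 7)(1 5 9)| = 3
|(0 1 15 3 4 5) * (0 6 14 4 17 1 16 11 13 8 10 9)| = |(0 16 11 13 8 10 9)(1 15 3 17)(4 5 6 14)| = 28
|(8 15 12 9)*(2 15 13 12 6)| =|(2 15 6)(8 13 12 9)| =12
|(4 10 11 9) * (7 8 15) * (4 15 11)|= 10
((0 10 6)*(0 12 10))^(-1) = (6 10 12)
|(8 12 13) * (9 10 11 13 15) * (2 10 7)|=|(2 10 11 13 8 12 15 9 7)|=9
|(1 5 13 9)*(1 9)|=3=|(1 5 13)|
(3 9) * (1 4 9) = (1 4 9 3) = [0, 4, 2, 1, 9, 5, 6, 7, 8, 3]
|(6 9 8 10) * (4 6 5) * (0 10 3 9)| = |(0 10 5 4 6)(3 9 8)| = 15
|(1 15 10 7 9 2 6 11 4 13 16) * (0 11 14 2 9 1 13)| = 12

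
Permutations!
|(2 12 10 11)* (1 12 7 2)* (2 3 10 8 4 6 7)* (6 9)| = |(1 12 8 4 9 6 7 3 10 11)| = 10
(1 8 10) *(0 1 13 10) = (0 1 8)(10 13) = [1, 8, 2, 3, 4, 5, 6, 7, 0, 9, 13, 11, 12, 10]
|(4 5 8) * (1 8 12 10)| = 6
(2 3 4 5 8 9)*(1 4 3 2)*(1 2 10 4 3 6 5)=(1 3 6 5 8 9 2 10 4)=[0, 3, 10, 6, 1, 8, 5, 7, 9, 2, 4]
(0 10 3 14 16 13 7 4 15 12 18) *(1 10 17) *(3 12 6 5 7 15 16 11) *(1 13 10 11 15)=(0 17 13 1 11 3 14 15 6 5 7 4 16 10 12 18)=[17, 11, 2, 14, 16, 7, 5, 4, 8, 9, 12, 3, 18, 1, 15, 6, 10, 13, 0]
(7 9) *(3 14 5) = [0, 1, 2, 14, 4, 3, 6, 9, 8, 7, 10, 11, 12, 13, 5] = (3 14 5)(7 9)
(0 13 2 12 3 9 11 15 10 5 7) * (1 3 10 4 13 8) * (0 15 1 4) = [8, 3, 12, 9, 13, 7, 6, 15, 4, 11, 5, 1, 10, 2, 14, 0] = (0 8 4 13 2 12 10 5 7 15)(1 3 9 11)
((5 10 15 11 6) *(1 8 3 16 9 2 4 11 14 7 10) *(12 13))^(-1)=(1 5 6 11 4 2 9 16 3 8)(7 14 15 10)(12 13)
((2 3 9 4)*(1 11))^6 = ((1 11)(2 3 9 4))^6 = (11)(2 9)(3 4)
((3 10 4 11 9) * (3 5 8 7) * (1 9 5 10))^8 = ((1 9 10 4 11 5 8 7 3))^8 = (1 3 7 8 5 11 4 10 9)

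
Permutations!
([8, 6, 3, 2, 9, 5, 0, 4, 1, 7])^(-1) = [6, 8, 3, 2, 7, 5, 1, 9, 0, 4]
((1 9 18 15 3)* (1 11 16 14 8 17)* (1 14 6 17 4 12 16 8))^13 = (18)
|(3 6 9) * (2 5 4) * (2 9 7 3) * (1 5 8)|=|(1 5 4 9 2 8)(3 6 7)|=6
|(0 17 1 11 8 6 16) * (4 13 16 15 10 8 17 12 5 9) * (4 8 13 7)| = 30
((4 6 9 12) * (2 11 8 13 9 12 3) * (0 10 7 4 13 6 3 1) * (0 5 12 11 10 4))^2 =(0 3 10)(1 12 9 5 13)(2 7 4)(6 8 11)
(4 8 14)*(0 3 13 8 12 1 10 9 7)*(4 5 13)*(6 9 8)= [3, 10, 2, 4, 12, 13, 9, 0, 14, 7, 8, 11, 1, 6, 5]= (0 3 4 12 1 10 8 14 5 13 6 9 7)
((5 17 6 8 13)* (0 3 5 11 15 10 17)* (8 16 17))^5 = ((0 3 5)(6 16 17)(8 13 11 15 10))^5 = (0 5 3)(6 17 16)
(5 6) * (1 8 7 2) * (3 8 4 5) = (1 4 5 6 3 8 7 2) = [0, 4, 1, 8, 5, 6, 3, 2, 7]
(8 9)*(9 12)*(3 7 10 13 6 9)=(3 7 10 13 6 9 8 12)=[0, 1, 2, 7, 4, 5, 9, 10, 12, 8, 13, 11, 3, 6]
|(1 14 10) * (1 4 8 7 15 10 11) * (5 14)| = 20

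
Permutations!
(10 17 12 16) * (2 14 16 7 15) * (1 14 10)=(1 14 16)(2 10 17 12 7 15)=[0, 14, 10, 3, 4, 5, 6, 15, 8, 9, 17, 11, 7, 13, 16, 2, 1, 12]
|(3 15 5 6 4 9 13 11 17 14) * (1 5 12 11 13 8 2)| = 42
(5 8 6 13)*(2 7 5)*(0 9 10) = [9, 1, 7, 3, 4, 8, 13, 5, 6, 10, 0, 11, 12, 2] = (0 9 10)(2 7 5 8 6 13)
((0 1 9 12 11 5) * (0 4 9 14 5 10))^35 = (0 10 11 12 9 4 5 14 1)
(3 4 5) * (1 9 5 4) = (1 9 5 3) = [0, 9, 2, 1, 4, 3, 6, 7, 8, 5]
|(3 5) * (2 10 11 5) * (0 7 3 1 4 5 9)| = 21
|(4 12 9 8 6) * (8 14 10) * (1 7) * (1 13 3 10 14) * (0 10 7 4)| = 12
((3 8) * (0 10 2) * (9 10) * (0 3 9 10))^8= (0 2 8)(3 9 10)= ((0 10 2 3 8 9))^8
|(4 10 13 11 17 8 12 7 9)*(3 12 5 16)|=|(3 12 7 9 4 10 13 11 17 8 5 16)|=12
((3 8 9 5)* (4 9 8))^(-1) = (3 5 9 4)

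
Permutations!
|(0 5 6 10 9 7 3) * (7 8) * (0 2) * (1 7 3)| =|(0 5 6 10 9 8 3 2)(1 7)| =8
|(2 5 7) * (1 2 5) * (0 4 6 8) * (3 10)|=|(0 4 6 8)(1 2)(3 10)(5 7)|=4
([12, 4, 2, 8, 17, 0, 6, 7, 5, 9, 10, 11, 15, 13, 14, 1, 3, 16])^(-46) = [4, 3, 2, 12, 8, 1, 6, 7, 15, 9, 10, 11, 17, 13, 14, 16, 0, 5]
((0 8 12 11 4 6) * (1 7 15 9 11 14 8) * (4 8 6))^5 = ((0 1 7 15 9 11 8 12 14 6))^5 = (0 11)(1 8)(6 9)(7 12)(14 15)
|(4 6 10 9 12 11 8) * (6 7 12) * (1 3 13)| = |(1 3 13)(4 7 12 11 8)(6 10 9)| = 15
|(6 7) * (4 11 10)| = |(4 11 10)(6 7)| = 6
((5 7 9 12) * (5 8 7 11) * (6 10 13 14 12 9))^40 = ((5 11)(6 10 13 14 12 8 7))^40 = (6 8 14 10 7 12 13)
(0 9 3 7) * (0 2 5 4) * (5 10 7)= (0 9 3 5 4)(2 10 7)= [9, 1, 10, 5, 0, 4, 6, 2, 8, 3, 7]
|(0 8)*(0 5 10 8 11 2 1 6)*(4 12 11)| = 21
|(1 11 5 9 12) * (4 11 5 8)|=12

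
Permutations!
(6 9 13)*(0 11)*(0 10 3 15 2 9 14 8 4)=[11, 1, 9, 15, 0, 5, 14, 7, 4, 13, 3, 10, 12, 6, 8, 2]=(0 11 10 3 15 2 9 13 6 14 8 4)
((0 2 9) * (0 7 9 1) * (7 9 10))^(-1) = ((0 2 1)(7 10))^(-1) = (0 1 2)(7 10)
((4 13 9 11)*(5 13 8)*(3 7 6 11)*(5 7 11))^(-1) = (3 9 13 5 6 7 8 4 11)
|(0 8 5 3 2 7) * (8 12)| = 7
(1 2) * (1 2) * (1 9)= (1 9)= [0, 9, 2, 3, 4, 5, 6, 7, 8, 1]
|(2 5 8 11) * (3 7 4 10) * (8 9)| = 20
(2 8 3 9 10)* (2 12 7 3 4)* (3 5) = [0, 1, 8, 9, 2, 3, 6, 5, 4, 10, 12, 11, 7] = (2 8 4)(3 9 10 12 7 5)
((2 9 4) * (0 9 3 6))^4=(0 3 4)(2 9 6)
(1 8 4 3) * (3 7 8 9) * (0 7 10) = (0 7 8 4 10)(1 9 3) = [7, 9, 2, 1, 10, 5, 6, 8, 4, 3, 0]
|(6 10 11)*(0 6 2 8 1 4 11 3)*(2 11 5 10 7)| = 10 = |(11)(0 6 7 2 8 1 4 5 10 3)|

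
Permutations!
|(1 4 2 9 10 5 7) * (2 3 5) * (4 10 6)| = 9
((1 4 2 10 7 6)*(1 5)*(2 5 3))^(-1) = (1 5 4)(2 3 6 7 10)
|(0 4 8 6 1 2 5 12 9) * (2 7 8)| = |(0 4 2 5 12 9)(1 7 8 6)| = 12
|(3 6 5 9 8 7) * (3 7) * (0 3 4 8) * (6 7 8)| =|(0 3 7 8 4 6 5 9)| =8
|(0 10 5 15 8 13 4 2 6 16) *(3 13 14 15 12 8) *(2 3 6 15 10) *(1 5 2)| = 33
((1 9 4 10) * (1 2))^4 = ((1 9 4 10 2))^4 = (1 2 10 4 9)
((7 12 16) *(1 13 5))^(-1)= ((1 13 5)(7 12 16))^(-1)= (1 5 13)(7 16 12)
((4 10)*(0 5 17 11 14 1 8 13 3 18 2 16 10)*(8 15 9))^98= (0 17 14 15 8 3 2 10)(1 9 13 18 16 4 5 11)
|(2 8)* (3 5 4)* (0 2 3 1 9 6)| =|(0 2 8 3 5 4 1 9 6)| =9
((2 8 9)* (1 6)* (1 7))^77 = ((1 6 7)(2 8 9))^77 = (1 7 6)(2 9 8)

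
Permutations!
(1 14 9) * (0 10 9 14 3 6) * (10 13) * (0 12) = [13, 3, 2, 6, 4, 5, 12, 7, 8, 1, 9, 11, 0, 10, 14] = (14)(0 13 10 9 1 3 6 12)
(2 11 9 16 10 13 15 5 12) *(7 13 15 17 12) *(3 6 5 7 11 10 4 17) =(2 10 15 7 13 3 6 5 11 9 16 4 17 12) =[0, 1, 10, 6, 17, 11, 5, 13, 8, 16, 15, 9, 2, 3, 14, 7, 4, 12]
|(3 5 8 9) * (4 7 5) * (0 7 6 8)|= 15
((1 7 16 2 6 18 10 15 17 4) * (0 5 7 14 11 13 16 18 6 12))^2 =((0 5 7 18 10 15 17 4 1 14 11 13 16 2 12))^2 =(0 7 10 17 1 11 16 12 5 18 15 4 14 13 2)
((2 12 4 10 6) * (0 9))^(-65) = (12)(0 9)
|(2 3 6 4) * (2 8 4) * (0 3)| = 4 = |(0 3 6 2)(4 8)|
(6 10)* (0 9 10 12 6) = [9, 1, 2, 3, 4, 5, 12, 7, 8, 10, 0, 11, 6] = (0 9 10)(6 12)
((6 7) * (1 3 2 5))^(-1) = (1 5 2 3)(6 7)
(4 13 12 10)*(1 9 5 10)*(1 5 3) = [0, 9, 2, 1, 13, 10, 6, 7, 8, 3, 4, 11, 5, 12] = (1 9 3)(4 13 12 5 10)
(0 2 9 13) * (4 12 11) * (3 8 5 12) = (0 2 9 13)(3 8 5 12 11 4) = [2, 1, 9, 8, 3, 12, 6, 7, 5, 13, 10, 4, 11, 0]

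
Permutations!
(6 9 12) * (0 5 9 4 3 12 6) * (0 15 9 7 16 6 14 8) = (0 5 7 16 6 4 3 12 15 9 14 8) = [5, 1, 2, 12, 3, 7, 4, 16, 0, 14, 10, 11, 15, 13, 8, 9, 6]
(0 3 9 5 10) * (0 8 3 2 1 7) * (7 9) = (0 2 1 9 5 10 8 3 7) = [2, 9, 1, 7, 4, 10, 6, 0, 3, 5, 8]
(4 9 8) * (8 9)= [0, 1, 2, 3, 8, 5, 6, 7, 4, 9]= (9)(4 8)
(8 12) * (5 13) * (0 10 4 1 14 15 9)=(0 10 4 1 14 15 9)(5 13)(8 12)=[10, 14, 2, 3, 1, 13, 6, 7, 12, 0, 4, 11, 8, 5, 15, 9]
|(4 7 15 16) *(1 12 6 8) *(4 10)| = 20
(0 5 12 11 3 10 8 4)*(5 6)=(0 6 5 12 11 3 10 8 4)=[6, 1, 2, 10, 0, 12, 5, 7, 4, 9, 8, 3, 11]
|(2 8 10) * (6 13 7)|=3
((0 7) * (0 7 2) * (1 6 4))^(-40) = ((7)(0 2)(1 6 4))^(-40) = (7)(1 4 6)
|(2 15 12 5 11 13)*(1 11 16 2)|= 15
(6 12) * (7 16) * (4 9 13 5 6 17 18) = [0, 1, 2, 3, 9, 6, 12, 16, 8, 13, 10, 11, 17, 5, 14, 15, 7, 18, 4] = (4 9 13 5 6 12 17 18)(7 16)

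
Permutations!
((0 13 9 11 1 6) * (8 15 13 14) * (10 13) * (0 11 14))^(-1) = (1 11 6)(8 14 9 13 10 15)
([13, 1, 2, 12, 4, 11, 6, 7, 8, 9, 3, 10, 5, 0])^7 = [13, 1, 2, 5, 4, 10, 6, 7, 8, 9, 12, 3, 11, 0]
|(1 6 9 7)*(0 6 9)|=6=|(0 6)(1 9 7)|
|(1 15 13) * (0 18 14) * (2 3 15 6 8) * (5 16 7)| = 21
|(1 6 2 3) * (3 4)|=5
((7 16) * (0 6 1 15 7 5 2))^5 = (0 16 1 2 7 6 5 15)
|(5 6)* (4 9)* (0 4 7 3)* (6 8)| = 15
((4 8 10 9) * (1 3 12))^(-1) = (1 12 3)(4 9 10 8)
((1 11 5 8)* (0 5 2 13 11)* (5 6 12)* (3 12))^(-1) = (0 1 8 5 12 3 6)(2 11 13) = ((0 6 3 12 5 8 1)(2 13 11))^(-1)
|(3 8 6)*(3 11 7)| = |(3 8 6 11 7)| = 5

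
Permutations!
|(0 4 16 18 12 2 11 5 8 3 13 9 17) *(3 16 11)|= |(0 4 11 5 8 16 18 12 2 3 13 9 17)|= 13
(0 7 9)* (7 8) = (0 8 7 9) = [8, 1, 2, 3, 4, 5, 6, 9, 7, 0]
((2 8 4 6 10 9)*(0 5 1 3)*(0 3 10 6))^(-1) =(0 4 8 2 9 10 1 5)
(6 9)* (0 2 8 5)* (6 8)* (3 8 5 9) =(0 2 6 3 8 9 5) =[2, 1, 6, 8, 4, 0, 3, 7, 9, 5]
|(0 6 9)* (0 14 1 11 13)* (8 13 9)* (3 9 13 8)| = |(0 6 3 9 14 1 11 13)| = 8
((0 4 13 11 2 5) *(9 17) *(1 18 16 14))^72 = ((0 4 13 11 2 5)(1 18 16 14)(9 17))^72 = (18)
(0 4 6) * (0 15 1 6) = (0 4)(1 6 15) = [4, 6, 2, 3, 0, 5, 15, 7, 8, 9, 10, 11, 12, 13, 14, 1]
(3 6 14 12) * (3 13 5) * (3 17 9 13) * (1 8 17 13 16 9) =(1 8 17)(3 6 14 12)(5 13)(9 16) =[0, 8, 2, 6, 4, 13, 14, 7, 17, 16, 10, 11, 3, 5, 12, 15, 9, 1]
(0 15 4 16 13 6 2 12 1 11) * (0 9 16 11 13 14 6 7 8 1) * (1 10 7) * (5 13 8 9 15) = (0 5 13 1 8 10 7 9 16 14 6 2 12)(4 11 15) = [5, 8, 12, 3, 11, 13, 2, 9, 10, 16, 7, 15, 0, 1, 6, 4, 14]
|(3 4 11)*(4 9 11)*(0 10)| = |(0 10)(3 9 11)| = 6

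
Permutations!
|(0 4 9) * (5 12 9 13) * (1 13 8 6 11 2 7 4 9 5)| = 6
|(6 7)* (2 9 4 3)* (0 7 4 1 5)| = |(0 7 6 4 3 2 9 1 5)| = 9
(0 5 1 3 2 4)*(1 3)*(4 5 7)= (0 7 4)(2 5 3)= [7, 1, 5, 2, 0, 3, 6, 4]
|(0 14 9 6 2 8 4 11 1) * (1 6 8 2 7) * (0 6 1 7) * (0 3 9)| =14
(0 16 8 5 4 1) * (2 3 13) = (0 16 8 5 4 1)(2 3 13) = [16, 0, 3, 13, 1, 4, 6, 7, 5, 9, 10, 11, 12, 2, 14, 15, 8]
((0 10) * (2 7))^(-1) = (0 10)(2 7)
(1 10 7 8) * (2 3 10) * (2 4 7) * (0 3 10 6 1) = (0 3 6 1 4 7 8)(2 10) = [3, 4, 10, 6, 7, 5, 1, 8, 0, 9, 2]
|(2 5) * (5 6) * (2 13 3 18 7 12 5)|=|(2 6)(3 18 7 12 5 13)|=6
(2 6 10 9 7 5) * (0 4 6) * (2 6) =(0 4 2)(5 6 10 9 7) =[4, 1, 0, 3, 2, 6, 10, 5, 8, 7, 9]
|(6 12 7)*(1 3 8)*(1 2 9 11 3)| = 15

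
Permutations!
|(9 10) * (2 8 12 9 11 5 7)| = 8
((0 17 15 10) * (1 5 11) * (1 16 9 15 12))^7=((0 17 12 1 5 11 16 9 15 10))^7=(0 9 5 17 15 11 12 10 16 1)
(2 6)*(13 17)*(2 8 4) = (2 6 8 4)(13 17) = [0, 1, 6, 3, 2, 5, 8, 7, 4, 9, 10, 11, 12, 17, 14, 15, 16, 13]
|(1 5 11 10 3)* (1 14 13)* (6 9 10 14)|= |(1 5 11 14 13)(3 6 9 10)|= 20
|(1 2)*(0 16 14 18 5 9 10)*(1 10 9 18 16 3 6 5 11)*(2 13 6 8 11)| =22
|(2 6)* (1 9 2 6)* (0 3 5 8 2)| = 7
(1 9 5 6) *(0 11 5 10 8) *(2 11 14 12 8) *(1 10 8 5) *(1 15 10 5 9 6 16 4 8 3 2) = (0 14 12 9 3 2 11 15 10 1 6 5 16 4 8) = [14, 6, 11, 2, 8, 16, 5, 7, 0, 3, 1, 15, 9, 13, 12, 10, 4]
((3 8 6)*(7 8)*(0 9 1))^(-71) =((0 9 1)(3 7 8 6))^(-71) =(0 9 1)(3 7 8 6)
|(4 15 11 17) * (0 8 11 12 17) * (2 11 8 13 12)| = |(0 13 12 17 4 15 2 11)| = 8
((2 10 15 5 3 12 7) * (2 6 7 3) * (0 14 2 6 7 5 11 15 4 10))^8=((0 14 2)(3 12)(4 10)(5 6)(11 15))^8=(15)(0 2 14)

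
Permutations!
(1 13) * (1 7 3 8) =(1 13 7 3 8) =[0, 13, 2, 8, 4, 5, 6, 3, 1, 9, 10, 11, 12, 7]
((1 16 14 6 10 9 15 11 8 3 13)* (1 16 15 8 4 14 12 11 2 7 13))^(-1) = (1 3 8 9 10 6 14 4 11 12 16 13 7 2 15)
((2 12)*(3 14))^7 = ((2 12)(3 14))^7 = (2 12)(3 14)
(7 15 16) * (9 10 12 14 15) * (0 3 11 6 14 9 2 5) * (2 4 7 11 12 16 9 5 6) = [3, 1, 6, 12, 7, 0, 14, 4, 8, 10, 16, 2, 5, 13, 15, 9, 11] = (0 3 12 5)(2 6 14 15 9 10 16 11)(4 7)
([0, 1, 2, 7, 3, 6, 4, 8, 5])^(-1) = (3 4 6 5 8 7)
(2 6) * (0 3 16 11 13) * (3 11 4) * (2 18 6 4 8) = (0 11 13)(2 4 3 16 8)(6 18) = [11, 1, 4, 16, 3, 5, 18, 7, 2, 9, 10, 13, 12, 0, 14, 15, 8, 17, 6]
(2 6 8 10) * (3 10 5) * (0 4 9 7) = (0 4 9 7)(2 6 8 5 3 10) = [4, 1, 6, 10, 9, 3, 8, 0, 5, 7, 2]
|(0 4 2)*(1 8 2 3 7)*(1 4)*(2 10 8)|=|(0 1 2)(3 7 4)(8 10)|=6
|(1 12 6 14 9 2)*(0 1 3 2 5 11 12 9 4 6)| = |(0 1 9 5 11 12)(2 3)(4 6 14)| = 6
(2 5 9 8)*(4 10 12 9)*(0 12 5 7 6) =[12, 1, 7, 3, 10, 4, 0, 6, 2, 8, 5, 11, 9] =(0 12 9 8 2 7 6)(4 10 5)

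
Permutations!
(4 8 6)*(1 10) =(1 10)(4 8 6) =[0, 10, 2, 3, 8, 5, 4, 7, 6, 9, 1]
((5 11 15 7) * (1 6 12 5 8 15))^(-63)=(15)(1 12 11 6 5)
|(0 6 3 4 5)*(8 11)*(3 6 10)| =10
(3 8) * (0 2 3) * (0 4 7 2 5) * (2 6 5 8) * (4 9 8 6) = (0 6 5)(2 3)(4 7)(8 9) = [6, 1, 3, 2, 7, 0, 5, 4, 9, 8]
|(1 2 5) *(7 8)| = |(1 2 5)(7 8)| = 6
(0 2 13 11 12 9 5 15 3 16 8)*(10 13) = [2, 1, 10, 16, 4, 15, 6, 7, 0, 5, 13, 12, 9, 11, 14, 3, 8] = (0 2 10 13 11 12 9 5 15 3 16 8)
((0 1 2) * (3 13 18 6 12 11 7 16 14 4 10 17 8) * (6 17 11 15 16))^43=(0 1 2)(3 17 13 8 18)(4 16 12 7 10 14 15 6 11)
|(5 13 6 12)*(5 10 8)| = |(5 13 6 12 10 8)| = 6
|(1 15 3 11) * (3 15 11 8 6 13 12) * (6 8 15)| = 10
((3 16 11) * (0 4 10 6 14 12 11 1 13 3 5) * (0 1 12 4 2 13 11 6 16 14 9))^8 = (0 12 4 13 9 16 14 2 6 10 3)(1 5 11)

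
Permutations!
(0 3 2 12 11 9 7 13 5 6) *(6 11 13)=(0 3 2 12 13 5 11 9 7 6)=[3, 1, 12, 2, 4, 11, 0, 6, 8, 7, 10, 9, 13, 5]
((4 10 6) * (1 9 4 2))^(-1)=((1 9 4 10 6 2))^(-1)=(1 2 6 10 4 9)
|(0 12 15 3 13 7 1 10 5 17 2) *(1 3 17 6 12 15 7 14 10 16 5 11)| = |(0 15 17 2)(1 16 5 6 12 7 3 13 14 10 11)| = 44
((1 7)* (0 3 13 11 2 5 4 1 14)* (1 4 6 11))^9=(0 1)(2 5 6 11)(3 7)(13 14)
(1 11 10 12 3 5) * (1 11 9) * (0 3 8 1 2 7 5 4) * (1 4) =(0 3 1 9 2 7 5 11 10 12 8 4) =[3, 9, 7, 1, 0, 11, 6, 5, 4, 2, 12, 10, 8]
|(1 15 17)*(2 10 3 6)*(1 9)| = 4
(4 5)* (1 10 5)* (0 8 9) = (0 8 9)(1 10 5 4) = [8, 10, 2, 3, 1, 4, 6, 7, 9, 0, 5]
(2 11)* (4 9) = [0, 1, 11, 3, 9, 5, 6, 7, 8, 4, 10, 2] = (2 11)(4 9)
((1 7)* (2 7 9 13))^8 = (1 2 9 7 13)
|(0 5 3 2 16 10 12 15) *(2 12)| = |(0 5 3 12 15)(2 16 10)| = 15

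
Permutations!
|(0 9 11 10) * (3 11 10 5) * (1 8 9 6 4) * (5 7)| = |(0 6 4 1 8 9 10)(3 11 7 5)| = 28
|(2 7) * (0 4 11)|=6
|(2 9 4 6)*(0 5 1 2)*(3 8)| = 14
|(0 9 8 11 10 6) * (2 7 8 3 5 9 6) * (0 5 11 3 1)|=30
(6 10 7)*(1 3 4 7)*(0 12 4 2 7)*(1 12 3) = [3, 1, 7, 2, 0, 5, 10, 6, 8, 9, 12, 11, 4] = (0 3 2 7 6 10 12 4)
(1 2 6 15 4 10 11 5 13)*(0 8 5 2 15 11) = (0 8 5 13 1 15 4 10)(2 6 11) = [8, 15, 6, 3, 10, 13, 11, 7, 5, 9, 0, 2, 12, 1, 14, 4]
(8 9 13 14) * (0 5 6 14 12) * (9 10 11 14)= (0 5 6 9 13 12)(8 10 11 14)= [5, 1, 2, 3, 4, 6, 9, 7, 10, 13, 11, 14, 0, 12, 8]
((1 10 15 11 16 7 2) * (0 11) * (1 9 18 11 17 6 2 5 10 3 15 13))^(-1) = ((0 17 6 2 9 18 11 16 7 5 10 13 1 3 15))^(-1) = (0 15 3 1 13 10 5 7 16 11 18 9 2 6 17)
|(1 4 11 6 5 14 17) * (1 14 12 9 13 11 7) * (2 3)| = |(1 4 7)(2 3)(5 12 9 13 11 6)(14 17)| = 6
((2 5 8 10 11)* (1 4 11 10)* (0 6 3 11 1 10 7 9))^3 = ((0 6 3 11 2 5 8 10 7 9)(1 4))^3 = (0 11 8 9 3 5 7 6 2 10)(1 4)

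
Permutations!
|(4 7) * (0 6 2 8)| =4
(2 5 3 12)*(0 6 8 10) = (0 6 8 10)(2 5 3 12) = [6, 1, 5, 12, 4, 3, 8, 7, 10, 9, 0, 11, 2]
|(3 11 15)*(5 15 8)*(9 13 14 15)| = 8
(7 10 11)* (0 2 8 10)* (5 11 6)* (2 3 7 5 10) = (0 3 7)(2 8)(5 11)(6 10) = [3, 1, 8, 7, 4, 11, 10, 0, 2, 9, 6, 5]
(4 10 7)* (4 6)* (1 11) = (1 11)(4 10 7 6) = [0, 11, 2, 3, 10, 5, 4, 6, 8, 9, 7, 1]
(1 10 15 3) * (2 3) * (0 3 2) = (0 3 1 10 15) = [3, 10, 2, 1, 4, 5, 6, 7, 8, 9, 15, 11, 12, 13, 14, 0]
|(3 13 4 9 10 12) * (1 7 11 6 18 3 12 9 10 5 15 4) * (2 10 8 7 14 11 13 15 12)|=|(1 14 11 6 18 3 15 4 8 7 13)(2 10 9 5 12)|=55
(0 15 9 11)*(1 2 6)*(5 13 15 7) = (0 7 5 13 15 9 11)(1 2 6) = [7, 2, 6, 3, 4, 13, 1, 5, 8, 11, 10, 0, 12, 15, 14, 9]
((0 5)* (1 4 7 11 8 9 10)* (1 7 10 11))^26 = ((0 5)(1 4 10 7)(8 9 11))^26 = (1 10)(4 7)(8 11 9)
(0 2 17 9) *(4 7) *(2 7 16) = (0 7 4 16 2 17 9) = [7, 1, 17, 3, 16, 5, 6, 4, 8, 0, 10, 11, 12, 13, 14, 15, 2, 9]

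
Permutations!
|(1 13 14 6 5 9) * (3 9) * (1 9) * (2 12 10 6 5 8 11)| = 30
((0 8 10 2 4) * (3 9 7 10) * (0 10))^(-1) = ((0 8 3 9 7)(2 4 10))^(-1) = (0 7 9 3 8)(2 10 4)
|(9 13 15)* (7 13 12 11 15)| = 4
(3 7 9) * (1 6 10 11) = (1 6 10 11)(3 7 9) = [0, 6, 2, 7, 4, 5, 10, 9, 8, 3, 11, 1]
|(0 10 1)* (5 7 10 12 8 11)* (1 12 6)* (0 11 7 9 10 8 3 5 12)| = 18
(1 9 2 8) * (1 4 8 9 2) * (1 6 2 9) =(1 9 6 2)(4 8) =[0, 9, 1, 3, 8, 5, 2, 7, 4, 6]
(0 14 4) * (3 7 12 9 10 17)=(0 14 4)(3 7 12 9 10 17)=[14, 1, 2, 7, 0, 5, 6, 12, 8, 10, 17, 11, 9, 13, 4, 15, 16, 3]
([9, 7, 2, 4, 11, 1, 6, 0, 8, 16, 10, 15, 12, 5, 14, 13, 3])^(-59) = (0 13 3 7 15 16 1 11 9 5 4)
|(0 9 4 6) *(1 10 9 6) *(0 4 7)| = |(0 6 4 1 10 9 7)| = 7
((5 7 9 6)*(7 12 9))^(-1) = (5 6 9 12)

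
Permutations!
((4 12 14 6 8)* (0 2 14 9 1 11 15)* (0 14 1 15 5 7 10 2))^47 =((1 11 5 7 10 2)(4 12 9 15 14 6 8))^47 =(1 2 10 7 5 11)(4 6 15 12 8 14 9)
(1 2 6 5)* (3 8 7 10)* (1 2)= [0, 1, 6, 8, 4, 2, 5, 10, 7, 9, 3]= (2 6 5)(3 8 7 10)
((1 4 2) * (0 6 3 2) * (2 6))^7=(0 4 1 2)(3 6)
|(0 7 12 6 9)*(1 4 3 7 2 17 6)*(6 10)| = |(0 2 17 10 6 9)(1 4 3 7 12)| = 30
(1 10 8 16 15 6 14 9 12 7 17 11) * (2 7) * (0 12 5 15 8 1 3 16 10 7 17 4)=[12, 7, 17, 16, 0, 15, 14, 4, 10, 5, 1, 3, 2, 13, 9, 6, 8, 11]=(0 12 2 17 11 3 16 8 10 1 7 4)(5 15 6 14 9)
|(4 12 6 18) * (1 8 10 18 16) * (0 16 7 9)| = 11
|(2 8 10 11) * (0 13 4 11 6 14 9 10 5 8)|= 20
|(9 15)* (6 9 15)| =|(15)(6 9)| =2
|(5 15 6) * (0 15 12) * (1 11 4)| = 15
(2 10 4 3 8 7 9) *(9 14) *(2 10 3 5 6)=(2 3 8 7 14 9 10 4 5 6)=[0, 1, 3, 8, 5, 6, 2, 14, 7, 10, 4, 11, 12, 13, 9]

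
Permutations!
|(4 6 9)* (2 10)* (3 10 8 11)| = |(2 8 11 3 10)(4 6 9)| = 15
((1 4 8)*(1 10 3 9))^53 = (1 9 3 10 8 4) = ((1 4 8 10 3 9))^53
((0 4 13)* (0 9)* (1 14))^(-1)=(0 9 13 4)(1 14)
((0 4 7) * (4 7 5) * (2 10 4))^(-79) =((0 7)(2 10 4 5))^(-79) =(0 7)(2 10 4 5)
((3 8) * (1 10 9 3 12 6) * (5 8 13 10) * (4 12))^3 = (1 4)(3 9 10 13)(5 12)(6 8)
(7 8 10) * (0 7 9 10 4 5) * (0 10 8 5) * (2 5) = (0 7 2 5 10 9 8 4) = [7, 1, 5, 3, 0, 10, 6, 2, 4, 8, 9]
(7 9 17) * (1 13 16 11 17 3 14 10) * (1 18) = (1 13 16 11 17 7 9 3 14 10 18) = [0, 13, 2, 14, 4, 5, 6, 9, 8, 3, 18, 17, 12, 16, 10, 15, 11, 7, 1]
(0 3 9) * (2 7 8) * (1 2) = [3, 2, 7, 9, 4, 5, 6, 8, 1, 0] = (0 3 9)(1 2 7 8)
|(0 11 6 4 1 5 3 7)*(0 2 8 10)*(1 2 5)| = 21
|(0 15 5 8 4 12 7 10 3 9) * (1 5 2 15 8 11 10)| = |(0 8 4 12 7 1 5 11 10 3 9)(2 15)| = 22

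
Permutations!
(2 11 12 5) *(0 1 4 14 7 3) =(0 1 4 14 7 3)(2 11 12 5) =[1, 4, 11, 0, 14, 2, 6, 3, 8, 9, 10, 12, 5, 13, 7]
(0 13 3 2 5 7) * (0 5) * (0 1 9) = [13, 9, 1, 2, 4, 7, 6, 5, 8, 0, 10, 11, 12, 3] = (0 13 3 2 1 9)(5 7)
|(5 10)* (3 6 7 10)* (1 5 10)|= 5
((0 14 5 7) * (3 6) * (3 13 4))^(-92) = ((0 14 5 7)(3 6 13 4))^(-92) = (14)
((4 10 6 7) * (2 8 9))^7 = ((2 8 9)(4 10 6 7))^7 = (2 8 9)(4 7 6 10)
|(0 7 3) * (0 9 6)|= |(0 7 3 9 6)|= 5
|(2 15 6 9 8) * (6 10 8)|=4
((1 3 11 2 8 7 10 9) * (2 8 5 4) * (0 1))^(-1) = ((0 1 3 11 8 7 10 9)(2 5 4))^(-1) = (0 9 10 7 8 11 3 1)(2 4 5)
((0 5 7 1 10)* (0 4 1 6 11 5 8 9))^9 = (5 7 6 11)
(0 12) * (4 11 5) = (0 12)(4 11 5) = [12, 1, 2, 3, 11, 4, 6, 7, 8, 9, 10, 5, 0]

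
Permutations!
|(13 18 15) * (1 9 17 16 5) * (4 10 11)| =|(1 9 17 16 5)(4 10 11)(13 18 15)| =15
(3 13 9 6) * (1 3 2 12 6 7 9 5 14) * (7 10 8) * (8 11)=(1 3 13 5 14)(2 12 6)(7 9 10 11 8)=[0, 3, 12, 13, 4, 14, 2, 9, 7, 10, 11, 8, 6, 5, 1]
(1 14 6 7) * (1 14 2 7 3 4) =(1 2 7 14 6 3 4) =[0, 2, 7, 4, 1, 5, 3, 14, 8, 9, 10, 11, 12, 13, 6]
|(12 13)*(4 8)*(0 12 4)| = |(0 12 13 4 8)| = 5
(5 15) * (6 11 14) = (5 15)(6 11 14) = [0, 1, 2, 3, 4, 15, 11, 7, 8, 9, 10, 14, 12, 13, 6, 5]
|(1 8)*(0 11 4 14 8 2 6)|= 8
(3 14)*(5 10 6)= [0, 1, 2, 14, 4, 10, 5, 7, 8, 9, 6, 11, 12, 13, 3]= (3 14)(5 10 6)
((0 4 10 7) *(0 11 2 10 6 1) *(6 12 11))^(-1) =(0 1 6 7 10 2 11 12 4)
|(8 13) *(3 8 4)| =|(3 8 13 4)| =4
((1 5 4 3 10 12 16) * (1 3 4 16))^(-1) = ((1 5 16 3 10 12))^(-1) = (1 12 10 3 16 5)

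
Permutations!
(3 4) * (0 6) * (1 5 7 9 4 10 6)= (0 1 5 7 9 4 3 10 6)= [1, 5, 2, 10, 3, 7, 0, 9, 8, 4, 6]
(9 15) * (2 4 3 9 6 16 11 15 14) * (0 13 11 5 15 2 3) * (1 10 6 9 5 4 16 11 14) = [13, 10, 16, 5, 0, 15, 11, 7, 8, 1, 6, 2, 12, 14, 3, 9, 4] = (0 13 14 3 5 15 9 1 10 6 11 2 16 4)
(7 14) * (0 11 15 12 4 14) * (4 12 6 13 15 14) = [11, 1, 2, 3, 4, 5, 13, 0, 8, 9, 10, 14, 12, 15, 7, 6] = (0 11 14 7)(6 13 15)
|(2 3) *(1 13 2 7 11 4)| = 7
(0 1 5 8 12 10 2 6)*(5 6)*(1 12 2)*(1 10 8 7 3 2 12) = (0 1 6)(2 5 7 3)(8 12) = [1, 6, 5, 2, 4, 7, 0, 3, 12, 9, 10, 11, 8]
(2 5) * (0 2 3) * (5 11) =[2, 1, 11, 0, 4, 3, 6, 7, 8, 9, 10, 5] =(0 2 11 5 3)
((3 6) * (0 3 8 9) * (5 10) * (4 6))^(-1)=((0 3 4 6 8 9)(5 10))^(-1)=(0 9 8 6 4 3)(5 10)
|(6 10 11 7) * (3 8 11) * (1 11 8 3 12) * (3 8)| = 6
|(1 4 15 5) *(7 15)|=|(1 4 7 15 5)|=5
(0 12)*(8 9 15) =(0 12)(8 9 15) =[12, 1, 2, 3, 4, 5, 6, 7, 9, 15, 10, 11, 0, 13, 14, 8]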